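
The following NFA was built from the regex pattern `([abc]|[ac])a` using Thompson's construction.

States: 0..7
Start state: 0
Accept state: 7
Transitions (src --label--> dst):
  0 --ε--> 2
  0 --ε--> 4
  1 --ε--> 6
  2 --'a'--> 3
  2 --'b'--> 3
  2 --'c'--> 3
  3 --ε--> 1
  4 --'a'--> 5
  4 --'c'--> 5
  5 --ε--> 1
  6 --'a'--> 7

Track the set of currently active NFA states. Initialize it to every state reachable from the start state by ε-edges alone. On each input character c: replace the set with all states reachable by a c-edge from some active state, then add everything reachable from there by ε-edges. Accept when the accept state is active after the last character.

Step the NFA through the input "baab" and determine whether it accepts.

start: ε-closure({0}) = {0,2,4}
'b' @ 1: {1,3,6}
'a' @ 2: {7}  ✓accept
'a' @ 3: {}  — no active states
rest 'b' ignored (set empty)
end set {} — state 7 not in

Answer: REJECT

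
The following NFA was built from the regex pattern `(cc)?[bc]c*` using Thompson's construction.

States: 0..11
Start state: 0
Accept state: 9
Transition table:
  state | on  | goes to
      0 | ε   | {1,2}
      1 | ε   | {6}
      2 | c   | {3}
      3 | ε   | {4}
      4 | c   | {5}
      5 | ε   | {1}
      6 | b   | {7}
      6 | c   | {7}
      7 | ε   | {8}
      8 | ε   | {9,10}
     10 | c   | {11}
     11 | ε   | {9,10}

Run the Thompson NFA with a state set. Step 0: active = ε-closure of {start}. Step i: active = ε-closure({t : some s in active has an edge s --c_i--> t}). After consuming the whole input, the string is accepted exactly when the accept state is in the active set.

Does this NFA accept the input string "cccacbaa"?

S₀ = ε-closure({0}) = {0,1,2,6}
'c' @ 1: {3,4,7,8,9,10}  [accepting]
'c' @ 2: {1,5,6,9,10,11}  [accepting]
'c' @ 3: {7,8,9,10,11}  [accepting]
'a' @ 4: {}  — state set empty
rest 'cbaa' ignored (set empty)
after full input: {}  (accept=9 not in)

Answer: REJECT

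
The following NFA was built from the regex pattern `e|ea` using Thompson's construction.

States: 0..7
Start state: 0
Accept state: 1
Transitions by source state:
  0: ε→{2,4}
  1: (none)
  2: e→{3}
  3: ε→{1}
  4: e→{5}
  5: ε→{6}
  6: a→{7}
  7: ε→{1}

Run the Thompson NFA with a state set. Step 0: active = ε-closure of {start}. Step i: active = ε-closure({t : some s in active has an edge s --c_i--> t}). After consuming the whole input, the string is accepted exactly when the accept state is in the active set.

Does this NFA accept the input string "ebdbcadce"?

S₀ = ε-closure({0}) = {0,2,4}
'e' @ 1: {1,3,5,6}  ✓accept
'b' @ 2: {}  — dead — no transitions
rest 'dbcadce' ignored (set empty)
after full input: {}  (accept=1 not in)

Answer: REJECT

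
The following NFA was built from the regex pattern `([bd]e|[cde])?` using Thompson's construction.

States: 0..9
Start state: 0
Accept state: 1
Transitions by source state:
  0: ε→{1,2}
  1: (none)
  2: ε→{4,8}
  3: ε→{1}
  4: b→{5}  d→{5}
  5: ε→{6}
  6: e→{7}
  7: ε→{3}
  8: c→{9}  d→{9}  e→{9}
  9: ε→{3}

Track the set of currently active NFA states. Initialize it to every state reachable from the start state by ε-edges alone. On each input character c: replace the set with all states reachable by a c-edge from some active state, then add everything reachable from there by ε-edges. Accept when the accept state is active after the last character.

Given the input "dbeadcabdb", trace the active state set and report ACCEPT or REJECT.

S₀ = ε-closure({0}) = {0,1,2,4,8}
'd' @ 1: {1,3,5,6,9}  [accepting]
'b' @ 2: {}  — dead — no transitions
rest 'eadcabdb' ignored (set empty)
final: {}; accept 1 not in set

Answer: REJECT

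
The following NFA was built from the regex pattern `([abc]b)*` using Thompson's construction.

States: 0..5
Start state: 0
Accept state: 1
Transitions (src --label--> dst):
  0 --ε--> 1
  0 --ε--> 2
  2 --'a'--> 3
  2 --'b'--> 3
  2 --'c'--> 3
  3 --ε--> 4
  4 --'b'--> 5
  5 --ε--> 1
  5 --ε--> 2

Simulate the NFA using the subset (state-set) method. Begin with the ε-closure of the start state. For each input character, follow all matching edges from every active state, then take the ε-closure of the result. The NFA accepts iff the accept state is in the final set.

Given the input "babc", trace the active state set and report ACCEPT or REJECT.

S₀ = ε-closure({0}) = {0,1,2}
'b' @ 1: {3,4}
'a' @ 2: {}  — state set empty
rest 'bc' ignored (set empty)
final: {}; accept 1 not in set

Answer: REJECT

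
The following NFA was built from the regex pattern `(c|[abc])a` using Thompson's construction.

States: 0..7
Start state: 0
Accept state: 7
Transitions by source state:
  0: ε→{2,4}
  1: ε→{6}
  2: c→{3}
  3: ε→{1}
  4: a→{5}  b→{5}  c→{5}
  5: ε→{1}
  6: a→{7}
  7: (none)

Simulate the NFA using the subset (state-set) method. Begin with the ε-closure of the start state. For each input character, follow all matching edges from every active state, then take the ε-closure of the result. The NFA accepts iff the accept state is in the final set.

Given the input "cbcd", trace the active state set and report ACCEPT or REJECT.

S₀ = ε-closure({0}) = {0,2,4}
'c' @ 1: {1,3,5,6}
'b' @ 2: {}  — state set empty
rest 'cd' ignored (set empty)
final: {}; accept 7 not in set

Answer: REJECT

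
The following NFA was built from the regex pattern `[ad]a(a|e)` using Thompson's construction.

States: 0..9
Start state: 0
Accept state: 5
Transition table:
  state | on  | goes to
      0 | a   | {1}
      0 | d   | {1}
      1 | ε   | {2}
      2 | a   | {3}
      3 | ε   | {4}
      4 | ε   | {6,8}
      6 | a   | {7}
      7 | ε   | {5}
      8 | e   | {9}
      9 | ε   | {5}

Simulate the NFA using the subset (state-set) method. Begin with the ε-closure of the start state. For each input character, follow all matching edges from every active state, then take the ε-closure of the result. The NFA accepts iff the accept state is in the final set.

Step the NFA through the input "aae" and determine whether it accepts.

start: ε-closure({0}) = {0}
'a' @ 1: {1,2}
'a' @ 2: {3,4,6,8}
'e' @ 3: {5,9}  (accept∈set)
end set {5,9} — state 5 in

Answer: ACCEPT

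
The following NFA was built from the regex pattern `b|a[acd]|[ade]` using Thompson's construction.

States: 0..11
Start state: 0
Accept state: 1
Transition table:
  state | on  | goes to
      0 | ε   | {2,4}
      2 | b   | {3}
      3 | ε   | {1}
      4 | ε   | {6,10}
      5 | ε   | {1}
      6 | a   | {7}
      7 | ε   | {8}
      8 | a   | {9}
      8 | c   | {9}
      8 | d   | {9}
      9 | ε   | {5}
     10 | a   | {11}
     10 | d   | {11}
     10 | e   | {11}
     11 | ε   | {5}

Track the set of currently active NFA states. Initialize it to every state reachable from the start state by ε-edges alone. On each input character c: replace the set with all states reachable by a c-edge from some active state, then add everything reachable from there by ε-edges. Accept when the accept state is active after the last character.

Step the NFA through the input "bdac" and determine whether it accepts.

S₀ = ε-closure({0}) = {0,2,4,6,10}
'b' @ 1: {1,3}  (accept∈set)
'd' @ 2: {}  — state set empty
rest 'ac' ignored (set empty)
after full input: {}  (accept=1 not in)

Answer: REJECT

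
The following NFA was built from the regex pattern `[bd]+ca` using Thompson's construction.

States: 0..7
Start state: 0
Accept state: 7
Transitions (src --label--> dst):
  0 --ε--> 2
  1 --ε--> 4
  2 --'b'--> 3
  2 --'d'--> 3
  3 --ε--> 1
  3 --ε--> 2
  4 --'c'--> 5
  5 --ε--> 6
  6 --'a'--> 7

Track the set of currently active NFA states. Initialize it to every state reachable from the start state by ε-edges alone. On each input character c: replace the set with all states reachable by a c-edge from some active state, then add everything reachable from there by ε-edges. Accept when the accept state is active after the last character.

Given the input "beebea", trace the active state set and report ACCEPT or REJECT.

S₀ = ε-closure({0}) = {0,2}
'b' @ 1: {1,2,3,4}
'e' @ 2: {}  — no active states
rest 'ebea' ignored (set empty)
end set {} — state 7 not in

Answer: REJECT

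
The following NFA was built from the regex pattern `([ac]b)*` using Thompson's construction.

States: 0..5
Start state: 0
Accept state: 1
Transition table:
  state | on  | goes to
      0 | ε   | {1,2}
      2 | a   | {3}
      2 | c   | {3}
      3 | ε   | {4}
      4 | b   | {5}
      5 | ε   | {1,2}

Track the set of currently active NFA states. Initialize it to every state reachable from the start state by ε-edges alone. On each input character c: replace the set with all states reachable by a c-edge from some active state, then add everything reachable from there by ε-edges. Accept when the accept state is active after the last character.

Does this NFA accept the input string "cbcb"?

Answer: ACCEPT

Trace:
start: ε-closure({0}) = {0,1,2}
'c' @ 1: {3,4}
'b' @ 2: {1,2,5}  (accept∈set)
'c' @ 3: {3,4}
'b' @ 4: {1,2,5}  (accept∈set)
after full input: {1,2,5}  (accept=1 in)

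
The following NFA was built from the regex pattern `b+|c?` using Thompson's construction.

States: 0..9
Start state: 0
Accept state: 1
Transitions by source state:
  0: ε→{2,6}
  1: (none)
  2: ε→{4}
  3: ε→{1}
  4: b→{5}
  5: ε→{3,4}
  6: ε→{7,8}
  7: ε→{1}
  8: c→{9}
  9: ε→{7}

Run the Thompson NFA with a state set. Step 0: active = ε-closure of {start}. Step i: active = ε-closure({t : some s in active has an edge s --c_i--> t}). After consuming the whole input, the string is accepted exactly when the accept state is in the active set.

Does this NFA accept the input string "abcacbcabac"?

Answer: REJECT

Trace:
S₀ = ε-closure({0}) = {0,1,2,4,6,7,8}
'a' @ 1: {}  — no active states
rest 'bcacbcabac' ignored (set empty)
end set {} — state 1 not in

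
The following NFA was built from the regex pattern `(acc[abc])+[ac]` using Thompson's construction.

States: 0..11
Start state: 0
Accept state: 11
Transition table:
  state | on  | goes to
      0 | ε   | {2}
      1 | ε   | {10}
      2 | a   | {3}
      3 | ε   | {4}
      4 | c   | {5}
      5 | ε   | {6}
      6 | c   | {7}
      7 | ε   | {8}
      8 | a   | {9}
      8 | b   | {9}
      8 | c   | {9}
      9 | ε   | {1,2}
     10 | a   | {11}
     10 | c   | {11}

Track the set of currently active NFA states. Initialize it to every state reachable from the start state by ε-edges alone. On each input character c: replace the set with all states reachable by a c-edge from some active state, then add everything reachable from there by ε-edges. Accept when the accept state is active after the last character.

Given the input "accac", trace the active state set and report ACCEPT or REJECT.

Answer: ACCEPT

Trace:
initial (ε-close {0}): {0,2}
'a' @ 1: {3,4}
'c' @ 2: {5,6}
'c' @ 3: {7,8}
'a' @ 4: {1,2,9,10}
'c' @ 5: {11}  [accepting]
final: {11}; accept 11 in set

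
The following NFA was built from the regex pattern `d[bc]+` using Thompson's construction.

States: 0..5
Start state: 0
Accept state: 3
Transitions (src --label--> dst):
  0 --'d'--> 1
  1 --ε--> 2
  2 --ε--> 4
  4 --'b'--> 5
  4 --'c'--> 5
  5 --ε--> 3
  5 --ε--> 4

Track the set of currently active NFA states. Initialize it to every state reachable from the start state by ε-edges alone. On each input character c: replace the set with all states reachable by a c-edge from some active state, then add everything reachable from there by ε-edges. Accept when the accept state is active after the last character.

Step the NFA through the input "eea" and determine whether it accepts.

Answer: REJECT

Derivation:
initial (ε-close {0}): {0}
'e' @ 1: {}  — no active states
rest 'ea' ignored (set empty)
final: {}; accept 3 not in set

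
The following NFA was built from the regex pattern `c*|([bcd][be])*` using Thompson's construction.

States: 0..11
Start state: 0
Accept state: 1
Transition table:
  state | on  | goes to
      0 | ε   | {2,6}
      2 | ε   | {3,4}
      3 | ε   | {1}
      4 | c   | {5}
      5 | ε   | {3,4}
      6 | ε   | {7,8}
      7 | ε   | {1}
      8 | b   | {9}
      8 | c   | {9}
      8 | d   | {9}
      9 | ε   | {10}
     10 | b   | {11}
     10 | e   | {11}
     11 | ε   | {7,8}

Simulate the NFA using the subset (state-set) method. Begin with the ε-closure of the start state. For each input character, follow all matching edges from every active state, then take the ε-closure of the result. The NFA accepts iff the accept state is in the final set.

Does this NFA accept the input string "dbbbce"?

initial (ε-close {0}): {0,1,2,3,4,6,7,8}
'd' @ 1: {9,10}
'b' @ 2: {1,7,8,11}  (accept∈set)
'b' @ 3: {9,10}
'b' @ 4: {1,7,8,11}  (accept∈set)
'c' @ 5: {9,10}
'e' @ 6: {1,7,8,11}  (accept∈set)
end set {1,7,8,11} — state 1 in

Answer: ACCEPT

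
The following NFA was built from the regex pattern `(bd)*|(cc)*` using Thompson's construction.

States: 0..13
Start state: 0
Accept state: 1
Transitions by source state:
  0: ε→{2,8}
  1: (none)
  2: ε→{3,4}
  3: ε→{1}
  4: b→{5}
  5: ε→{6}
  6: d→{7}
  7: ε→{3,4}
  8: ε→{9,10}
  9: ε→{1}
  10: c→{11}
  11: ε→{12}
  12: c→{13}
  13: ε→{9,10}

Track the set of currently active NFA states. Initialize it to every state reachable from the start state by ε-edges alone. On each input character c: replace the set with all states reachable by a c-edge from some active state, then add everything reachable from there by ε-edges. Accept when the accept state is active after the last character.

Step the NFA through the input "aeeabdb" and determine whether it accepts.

start: ε-closure({0}) = {0,1,2,3,4,8,9,10}
'a' @ 1: {}  — state set empty
rest 'eeabdb' ignored (set empty)
end set {} — state 1 not in

Answer: REJECT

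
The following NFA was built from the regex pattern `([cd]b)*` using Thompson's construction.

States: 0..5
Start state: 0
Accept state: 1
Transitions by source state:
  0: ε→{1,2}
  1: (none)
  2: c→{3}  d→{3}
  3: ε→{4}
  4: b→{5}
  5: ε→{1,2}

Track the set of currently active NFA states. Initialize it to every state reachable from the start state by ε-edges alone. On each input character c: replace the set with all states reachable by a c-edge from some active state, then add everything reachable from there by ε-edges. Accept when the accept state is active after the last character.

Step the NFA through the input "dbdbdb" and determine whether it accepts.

Answer: ACCEPT

Steps:
S₀ = ε-closure({0}) = {0,1,2}
'd' @ 1: {3,4}
'b' @ 2: {1,2,5}  (accept∈set)
'd' @ 3: {3,4}
'b' @ 4: {1,2,5}  (accept∈set)
'd' @ 5: {3,4}
'b' @ 6: {1,2,5}  (accept∈set)
final: {1,2,5}; accept 1 in set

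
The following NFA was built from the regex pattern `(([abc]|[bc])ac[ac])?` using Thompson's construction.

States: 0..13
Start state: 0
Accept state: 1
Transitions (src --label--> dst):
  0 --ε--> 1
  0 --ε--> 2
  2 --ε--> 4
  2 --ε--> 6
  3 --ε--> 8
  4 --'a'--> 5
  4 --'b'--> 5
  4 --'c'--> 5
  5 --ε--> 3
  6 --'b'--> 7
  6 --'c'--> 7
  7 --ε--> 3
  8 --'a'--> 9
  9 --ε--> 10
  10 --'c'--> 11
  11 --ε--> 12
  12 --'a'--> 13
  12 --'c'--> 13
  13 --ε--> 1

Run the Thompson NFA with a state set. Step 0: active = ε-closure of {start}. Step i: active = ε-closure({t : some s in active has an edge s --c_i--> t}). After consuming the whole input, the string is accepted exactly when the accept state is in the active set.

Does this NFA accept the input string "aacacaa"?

S₀ = ε-closure({0}) = {0,1,2,4,6}
'a' @ 1: {3,5,8}
'a' @ 2: {9,10}
'c' @ 3: {11,12}
'a' @ 4: {1,13}  [accepting]
'c' @ 5: {}  — no active states
rest 'aa' ignored (set empty)
after full input: {}  (accept=1 not in)

Answer: REJECT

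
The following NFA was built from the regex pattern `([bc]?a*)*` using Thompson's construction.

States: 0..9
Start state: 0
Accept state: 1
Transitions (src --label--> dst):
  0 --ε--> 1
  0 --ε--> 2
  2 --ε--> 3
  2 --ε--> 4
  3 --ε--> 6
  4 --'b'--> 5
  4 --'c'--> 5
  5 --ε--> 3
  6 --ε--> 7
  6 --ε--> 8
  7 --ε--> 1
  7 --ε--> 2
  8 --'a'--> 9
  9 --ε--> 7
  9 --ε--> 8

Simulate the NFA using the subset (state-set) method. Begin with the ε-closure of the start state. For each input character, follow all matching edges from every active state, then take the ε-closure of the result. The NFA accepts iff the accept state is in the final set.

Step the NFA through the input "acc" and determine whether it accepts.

start: ε-closure({0}) = {0,1,2,3,4,6,7,8}
'a' @ 1: {1,2,3,4,6,7,8,9}  (accept∈set)
'c' @ 2: {1,2,3,4,5,6,7,8}  (accept∈set)
'c' @ 3: {1,2,3,4,5,6,7,8}  (accept∈set)
final: {1,2,3,4,5,6,7,8}; accept 1 in set

Answer: ACCEPT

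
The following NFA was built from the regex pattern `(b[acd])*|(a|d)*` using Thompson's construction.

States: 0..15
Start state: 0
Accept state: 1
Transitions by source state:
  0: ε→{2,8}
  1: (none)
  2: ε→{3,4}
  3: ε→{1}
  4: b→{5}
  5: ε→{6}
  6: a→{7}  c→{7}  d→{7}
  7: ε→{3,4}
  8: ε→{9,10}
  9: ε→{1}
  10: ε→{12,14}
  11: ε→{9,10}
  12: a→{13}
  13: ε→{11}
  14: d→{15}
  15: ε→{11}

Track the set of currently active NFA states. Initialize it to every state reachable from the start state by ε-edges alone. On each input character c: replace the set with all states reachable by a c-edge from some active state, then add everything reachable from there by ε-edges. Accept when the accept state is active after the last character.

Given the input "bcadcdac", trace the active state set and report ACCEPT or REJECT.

Answer: REJECT

Derivation:
initial (ε-close {0}): {0,1,2,3,4,8,9,10,12,14}
'b' @ 1: {5,6}
'c' @ 2: {1,3,4,7}  ✓accept
'a' @ 3: {}  — dead — no transitions
rest 'dcdac' ignored (set empty)
end set {} — state 1 not in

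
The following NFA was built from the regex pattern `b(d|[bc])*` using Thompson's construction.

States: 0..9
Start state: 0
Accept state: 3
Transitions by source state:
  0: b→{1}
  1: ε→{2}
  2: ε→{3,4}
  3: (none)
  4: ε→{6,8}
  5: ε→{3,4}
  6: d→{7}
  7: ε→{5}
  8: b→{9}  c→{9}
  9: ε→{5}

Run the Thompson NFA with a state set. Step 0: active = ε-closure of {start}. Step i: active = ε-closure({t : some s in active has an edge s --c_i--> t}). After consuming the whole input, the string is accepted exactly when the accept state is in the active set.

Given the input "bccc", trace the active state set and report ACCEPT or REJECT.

Answer: ACCEPT

Derivation:
S₀ = ε-closure({0}) = {0}
'b' @ 1: {1,2,3,4,6,8}  ✓accept
'c' @ 2: {3,4,5,6,8,9}  ✓accept
'c' @ 3: {3,4,5,6,8,9}  ✓accept
'c' @ 4: {3,4,5,6,8,9}  ✓accept
final: {3,4,5,6,8,9}; accept 3 in set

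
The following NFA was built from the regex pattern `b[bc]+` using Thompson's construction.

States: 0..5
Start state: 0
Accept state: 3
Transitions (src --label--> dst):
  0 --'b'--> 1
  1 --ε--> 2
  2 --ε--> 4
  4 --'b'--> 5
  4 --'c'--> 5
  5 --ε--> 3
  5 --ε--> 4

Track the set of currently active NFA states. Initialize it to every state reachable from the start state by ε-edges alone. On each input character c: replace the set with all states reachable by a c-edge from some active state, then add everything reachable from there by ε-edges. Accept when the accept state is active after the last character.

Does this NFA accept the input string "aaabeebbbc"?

initial (ε-close {0}): {0}
'a' @ 1: {}  — state set empty
rest 'aabeebbbc' ignored (set empty)
end set {} — state 3 not in

Answer: REJECT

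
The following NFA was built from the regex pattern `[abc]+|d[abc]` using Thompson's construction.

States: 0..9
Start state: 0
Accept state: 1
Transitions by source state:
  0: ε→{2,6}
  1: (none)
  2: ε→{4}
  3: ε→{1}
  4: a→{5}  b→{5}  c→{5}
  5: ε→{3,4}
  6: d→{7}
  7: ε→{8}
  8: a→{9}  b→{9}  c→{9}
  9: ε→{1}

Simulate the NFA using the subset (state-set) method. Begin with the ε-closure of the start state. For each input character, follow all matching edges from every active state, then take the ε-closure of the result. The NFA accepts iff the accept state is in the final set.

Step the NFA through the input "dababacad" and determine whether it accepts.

Answer: REJECT

Derivation:
S₀ = ε-closure({0}) = {0,2,4,6}
'd' @ 1: {7,8}
'a' @ 2: {1,9}  [accepting]
'b' @ 3: {}  — no active states
rest 'abacad' ignored (set empty)
final: {}; accept 1 not in set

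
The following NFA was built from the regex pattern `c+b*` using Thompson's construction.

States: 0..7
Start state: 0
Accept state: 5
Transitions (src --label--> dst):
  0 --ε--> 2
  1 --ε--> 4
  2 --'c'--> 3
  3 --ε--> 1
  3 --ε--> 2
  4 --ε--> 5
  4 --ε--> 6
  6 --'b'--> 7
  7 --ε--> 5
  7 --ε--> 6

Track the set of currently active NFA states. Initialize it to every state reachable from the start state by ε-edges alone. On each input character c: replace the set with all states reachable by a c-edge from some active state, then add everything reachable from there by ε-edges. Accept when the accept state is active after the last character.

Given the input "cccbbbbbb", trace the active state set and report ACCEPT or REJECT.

start: ε-closure({0}) = {0,2}
'c' @ 1: {1,2,3,4,5,6}  [accepting]
'c' @ 2: {1,2,3,4,5,6}  [accepting]
'c' @ 3: {1,2,3,4,5,6}  [accepting]
'b' @ 4: {5,6,7}  [accepting]
'b' @ 5: {5,6,7}  [accepting]
'b' @ 6: {5,6,7}  [accepting]
'b' @ 7: {5,6,7}  [accepting]
'b' @ 8: {5,6,7}  [accepting]
'b' @ 9: {5,6,7}  [accepting]
end set {5,6,7} — state 5 in

Answer: ACCEPT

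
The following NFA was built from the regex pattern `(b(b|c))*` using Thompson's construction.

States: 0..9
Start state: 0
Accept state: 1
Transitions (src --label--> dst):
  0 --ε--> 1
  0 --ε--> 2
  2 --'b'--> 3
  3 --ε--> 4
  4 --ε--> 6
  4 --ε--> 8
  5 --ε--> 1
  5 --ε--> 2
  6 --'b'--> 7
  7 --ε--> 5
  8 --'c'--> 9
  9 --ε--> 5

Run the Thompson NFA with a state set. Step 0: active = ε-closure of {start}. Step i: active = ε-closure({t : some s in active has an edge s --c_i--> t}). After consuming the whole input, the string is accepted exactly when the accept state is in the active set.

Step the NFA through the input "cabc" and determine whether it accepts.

initial (ε-close {0}): {0,1,2}
'c' @ 1: {}  — dead — no transitions
rest 'abc' ignored (set empty)
final: {}; accept 1 not in set

Answer: REJECT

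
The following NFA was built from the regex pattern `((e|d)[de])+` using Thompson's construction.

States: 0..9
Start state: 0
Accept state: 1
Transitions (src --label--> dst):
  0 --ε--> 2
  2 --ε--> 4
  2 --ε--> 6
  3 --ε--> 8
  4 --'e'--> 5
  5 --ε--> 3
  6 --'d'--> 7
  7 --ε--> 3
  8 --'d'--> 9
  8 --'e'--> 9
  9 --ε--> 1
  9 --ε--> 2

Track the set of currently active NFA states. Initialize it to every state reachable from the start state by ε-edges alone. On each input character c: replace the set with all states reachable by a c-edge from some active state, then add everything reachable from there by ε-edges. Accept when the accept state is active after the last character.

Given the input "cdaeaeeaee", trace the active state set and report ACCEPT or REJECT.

Answer: REJECT

Steps:
start: ε-closure({0}) = {0,2,4,6}
'c' @ 1: {}  — dead — no transitions
rest 'daeaeeaee' ignored (set empty)
after full input: {}  (accept=1 not in)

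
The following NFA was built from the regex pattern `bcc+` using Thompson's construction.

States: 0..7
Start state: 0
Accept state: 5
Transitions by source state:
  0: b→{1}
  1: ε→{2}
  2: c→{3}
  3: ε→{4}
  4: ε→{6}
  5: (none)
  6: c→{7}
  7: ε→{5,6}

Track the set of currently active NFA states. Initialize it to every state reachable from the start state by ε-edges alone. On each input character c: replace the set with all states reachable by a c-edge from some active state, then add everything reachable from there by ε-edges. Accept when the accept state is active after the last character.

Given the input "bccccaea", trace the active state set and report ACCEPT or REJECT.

start: ε-closure({0}) = {0}
'b' @ 1: {1,2}
'c' @ 2: {3,4,6}
'c' @ 3: {5,6,7}  ✓accept
'c' @ 4: {5,6,7}  ✓accept
'c' @ 5: {5,6,7}  ✓accept
'a' @ 6: {}  — state set empty
rest 'ea' ignored (set empty)
end set {} — state 5 not in

Answer: REJECT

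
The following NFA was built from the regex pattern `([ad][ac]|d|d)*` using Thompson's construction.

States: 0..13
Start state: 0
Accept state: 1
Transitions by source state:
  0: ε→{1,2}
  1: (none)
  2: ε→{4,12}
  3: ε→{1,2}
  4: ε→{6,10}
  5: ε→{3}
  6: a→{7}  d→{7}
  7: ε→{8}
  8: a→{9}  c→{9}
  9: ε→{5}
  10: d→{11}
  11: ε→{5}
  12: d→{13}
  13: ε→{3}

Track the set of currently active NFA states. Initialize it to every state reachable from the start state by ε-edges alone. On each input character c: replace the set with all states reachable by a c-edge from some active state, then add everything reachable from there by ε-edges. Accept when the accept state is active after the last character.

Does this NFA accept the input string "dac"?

Answer: ACCEPT

Derivation:
S₀ = ε-closure({0}) = {0,1,2,4,6,10,12}
'd' @ 1: {1,2,3,4,5,6,7,8,10,11,12,13}  (accept∈set)
'a' @ 2: {1,2,3,4,5,6,7,8,9,10,12}  (accept∈set)
'c' @ 3: {1,2,3,4,5,6,9,10,12}  (accept∈set)
after full input: {1,2,3,4,5,6,9,10,12}  (accept=1 in)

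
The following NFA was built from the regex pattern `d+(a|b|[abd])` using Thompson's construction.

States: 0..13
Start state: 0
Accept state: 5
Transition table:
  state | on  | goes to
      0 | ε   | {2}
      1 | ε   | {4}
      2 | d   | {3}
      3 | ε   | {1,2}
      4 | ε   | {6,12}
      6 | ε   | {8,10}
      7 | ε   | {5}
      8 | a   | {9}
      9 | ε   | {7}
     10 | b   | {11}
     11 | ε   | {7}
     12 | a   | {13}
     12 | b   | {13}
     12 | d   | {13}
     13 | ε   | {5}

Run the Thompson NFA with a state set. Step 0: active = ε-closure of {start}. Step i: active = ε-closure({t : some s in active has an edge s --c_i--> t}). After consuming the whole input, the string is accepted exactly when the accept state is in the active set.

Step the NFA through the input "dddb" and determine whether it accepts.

S₀ = ε-closure({0}) = {0,2}
'd' @ 1: {1,2,3,4,6,8,10,12}
'd' @ 2: {1,2,3,4,5,6,8,10,12,13}  ✓accept
'd' @ 3: {1,2,3,4,5,6,8,10,12,13}  ✓accept
'b' @ 4: {5,7,11,13}  ✓accept
end set {5,7,11,13} — state 5 in

Answer: ACCEPT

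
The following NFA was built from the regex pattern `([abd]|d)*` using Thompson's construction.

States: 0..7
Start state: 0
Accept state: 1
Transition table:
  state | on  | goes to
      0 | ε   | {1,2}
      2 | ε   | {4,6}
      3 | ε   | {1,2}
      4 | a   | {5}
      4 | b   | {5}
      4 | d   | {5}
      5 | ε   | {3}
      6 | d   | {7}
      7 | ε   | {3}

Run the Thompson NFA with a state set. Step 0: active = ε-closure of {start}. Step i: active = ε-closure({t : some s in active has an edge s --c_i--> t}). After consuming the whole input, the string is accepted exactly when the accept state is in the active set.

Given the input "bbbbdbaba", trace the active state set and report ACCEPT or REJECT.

start: ε-closure({0}) = {0,1,2,4,6}
'b' @ 1: {1,2,3,4,5,6}  (accept∈set)
'b' @ 2: {1,2,3,4,5,6}  (accept∈set)
'b' @ 3: {1,2,3,4,5,6}  (accept∈set)
'b' @ 4: {1,2,3,4,5,6}  (accept∈set)
'd' @ 5: {1,2,3,4,5,6,7}  (accept∈set)
'b' @ 6: {1,2,3,4,5,6}  (accept∈set)
'a' @ 7: {1,2,3,4,5,6}  (accept∈set)
'b' @ 8: {1,2,3,4,5,6}  (accept∈set)
'a' @ 9: {1,2,3,4,5,6}  (accept∈set)
end set {1,2,3,4,5,6} — state 1 in

Answer: ACCEPT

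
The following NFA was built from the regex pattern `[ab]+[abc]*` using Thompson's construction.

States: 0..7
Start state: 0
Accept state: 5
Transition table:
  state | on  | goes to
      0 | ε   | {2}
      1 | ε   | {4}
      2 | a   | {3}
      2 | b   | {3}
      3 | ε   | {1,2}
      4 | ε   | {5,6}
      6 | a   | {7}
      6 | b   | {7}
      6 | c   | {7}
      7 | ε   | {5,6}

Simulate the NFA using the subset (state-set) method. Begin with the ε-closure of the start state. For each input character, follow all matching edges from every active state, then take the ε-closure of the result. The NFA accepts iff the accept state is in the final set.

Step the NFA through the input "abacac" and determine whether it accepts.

initial (ε-close {0}): {0,2}
'a' @ 1: {1,2,3,4,5,6}  [accepting]
'b' @ 2: {1,2,3,4,5,6,7}  [accepting]
'a' @ 3: {1,2,3,4,5,6,7}  [accepting]
'c' @ 4: {5,6,7}  [accepting]
'a' @ 5: {5,6,7}  [accepting]
'c' @ 6: {5,6,7}  [accepting]
final: {5,6,7}; accept 5 in set

Answer: ACCEPT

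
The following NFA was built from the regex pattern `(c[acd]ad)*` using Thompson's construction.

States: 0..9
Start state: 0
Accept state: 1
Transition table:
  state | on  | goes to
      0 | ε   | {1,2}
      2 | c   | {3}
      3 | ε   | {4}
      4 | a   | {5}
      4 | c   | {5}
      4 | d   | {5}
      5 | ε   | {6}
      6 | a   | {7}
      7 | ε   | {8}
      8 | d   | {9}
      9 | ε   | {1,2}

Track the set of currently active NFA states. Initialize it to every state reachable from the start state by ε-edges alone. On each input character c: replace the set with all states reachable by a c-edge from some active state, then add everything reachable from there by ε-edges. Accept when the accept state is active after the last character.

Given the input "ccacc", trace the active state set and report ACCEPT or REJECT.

start: ε-closure({0}) = {0,1,2}
'c' @ 1: {3,4}
'c' @ 2: {5,6}
'a' @ 3: {7,8}
'c' @ 4: {}  — dead — no transitions
rest 'c' ignored (set empty)
final: {}; accept 1 not in set

Answer: REJECT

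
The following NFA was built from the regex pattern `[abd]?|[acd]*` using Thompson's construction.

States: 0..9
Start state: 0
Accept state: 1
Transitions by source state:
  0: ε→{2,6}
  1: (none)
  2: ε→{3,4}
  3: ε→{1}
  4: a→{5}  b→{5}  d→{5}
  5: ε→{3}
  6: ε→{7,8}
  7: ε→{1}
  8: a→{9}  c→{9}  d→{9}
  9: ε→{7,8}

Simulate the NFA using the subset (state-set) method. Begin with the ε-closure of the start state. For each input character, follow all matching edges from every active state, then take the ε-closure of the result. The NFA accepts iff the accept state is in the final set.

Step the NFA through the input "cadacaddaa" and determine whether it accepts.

initial (ε-close {0}): {0,1,2,3,4,6,7,8}
'c' @ 1: {1,7,8,9}  ✓accept
'a' @ 2: {1,7,8,9}  ✓accept
'd' @ 3: {1,7,8,9}  ✓accept
'a' @ 4: {1,7,8,9}  ✓accept
'c' @ 5: {1,7,8,9}  ✓accept
'a' @ 6: {1,7,8,9}  ✓accept
'd' @ 7: {1,7,8,9}  ✓accept
'd' @ 8: {1,7,8,9}  ✓accept
'a' @ 9: {1,7,8,9}  ✓accept
'a' @ 10: {1,7,8,9}  ✓accept
after full input: {1,7,8,9}  (accept=1 in)

Answer: ACCEPT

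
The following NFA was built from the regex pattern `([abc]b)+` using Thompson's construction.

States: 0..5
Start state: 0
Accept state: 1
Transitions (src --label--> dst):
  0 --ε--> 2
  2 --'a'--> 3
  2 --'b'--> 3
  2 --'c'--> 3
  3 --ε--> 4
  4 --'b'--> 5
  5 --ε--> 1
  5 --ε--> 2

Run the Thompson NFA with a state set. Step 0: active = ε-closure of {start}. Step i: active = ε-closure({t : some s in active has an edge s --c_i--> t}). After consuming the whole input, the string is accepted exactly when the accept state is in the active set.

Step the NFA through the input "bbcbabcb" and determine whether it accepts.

initial (ε-close {0}): {0,2}
'b' @ 1: {3,4}
'b' @ 2: {1,2,5}  (accept∈set)
'c' @ 3: {3,4}
'b' @ 4: {1,2,5}  (accept∈set)
'a' @ 5: {3,4}
'b' @ 6: {1,2,5}  (accept∈set)
'c' @ 7: {3,4}
'b' @ 8: {1,2,5}  (accept∈set)
end set {1,2,5} — state 1 in

Answer: ACCEPT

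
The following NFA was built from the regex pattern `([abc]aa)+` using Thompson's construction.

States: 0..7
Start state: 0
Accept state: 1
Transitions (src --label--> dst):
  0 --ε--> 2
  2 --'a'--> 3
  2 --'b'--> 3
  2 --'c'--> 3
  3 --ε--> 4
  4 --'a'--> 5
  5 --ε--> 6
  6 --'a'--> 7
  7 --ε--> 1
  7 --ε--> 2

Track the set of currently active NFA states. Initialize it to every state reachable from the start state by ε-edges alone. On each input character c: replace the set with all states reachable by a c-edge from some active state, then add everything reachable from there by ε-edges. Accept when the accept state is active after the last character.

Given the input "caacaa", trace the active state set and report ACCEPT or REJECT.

Answer: ACCEPT

Derivation:
initial (ε-close {0}): {0,2}
'c' @ 1: {3,4}
'a' @ 2: {5,6}
'a' @ 3: {1,2,7}  (accept∈set)
'c' @ 4: {3,4}
'a' @ 5: {5,6}
'a' @ 6: {1,2,7}  (accept∈set)
after full input: {1,2,7}  (accept=1 in)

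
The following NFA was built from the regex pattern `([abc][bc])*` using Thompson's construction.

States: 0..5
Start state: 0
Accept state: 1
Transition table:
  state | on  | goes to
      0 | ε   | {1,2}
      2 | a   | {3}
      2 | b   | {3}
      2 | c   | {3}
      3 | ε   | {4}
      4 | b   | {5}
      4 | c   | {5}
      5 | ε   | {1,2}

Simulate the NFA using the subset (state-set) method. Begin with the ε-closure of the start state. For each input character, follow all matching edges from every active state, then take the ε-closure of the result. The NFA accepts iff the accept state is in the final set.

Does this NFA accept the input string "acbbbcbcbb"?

Answer: ACCEPT

Steps:
start: ε-closure({0}) = {0,1,2}
'a' @ 1: {3,4}
'c' @ 2: {1,2,5}  [accepting]
'b' @ 3: {3,4}
'b' @ 4: {1,2,5}  [accepting]
'b' @ 5: {3,4}
'c' @ 6: {1,2,5}  [accepting]
'b' @ 7: {3,4}
'c' @ 8: {1,2,5}  [accepting]
'b' @ 9: {3,4}
'b' @ 10: {1,2,5}  [accepting]
final: {1,2,5}; accept 1 in set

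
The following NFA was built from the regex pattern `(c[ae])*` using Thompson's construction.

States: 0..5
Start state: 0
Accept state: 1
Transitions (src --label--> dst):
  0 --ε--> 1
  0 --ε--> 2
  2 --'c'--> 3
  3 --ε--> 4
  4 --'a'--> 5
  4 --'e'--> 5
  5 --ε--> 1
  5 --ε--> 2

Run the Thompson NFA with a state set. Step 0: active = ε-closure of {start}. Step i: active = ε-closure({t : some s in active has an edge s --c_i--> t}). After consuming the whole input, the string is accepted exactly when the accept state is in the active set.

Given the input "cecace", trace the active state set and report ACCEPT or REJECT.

Answer: ACCEPT

Steps:
initial (ε-close {0}): {0,1,2}
'c' @ 1: {3,4}
'e' @ 2: {1,2,5}  ✓accept
'c' @ 3: {3,4}
'a' @ 4: {1,2,5}  ✓accept
'c' @ 5: {3,4}
'e' @ 6: {1,2,5}  ✓accept
final: {1,2,5}; accept 1 in set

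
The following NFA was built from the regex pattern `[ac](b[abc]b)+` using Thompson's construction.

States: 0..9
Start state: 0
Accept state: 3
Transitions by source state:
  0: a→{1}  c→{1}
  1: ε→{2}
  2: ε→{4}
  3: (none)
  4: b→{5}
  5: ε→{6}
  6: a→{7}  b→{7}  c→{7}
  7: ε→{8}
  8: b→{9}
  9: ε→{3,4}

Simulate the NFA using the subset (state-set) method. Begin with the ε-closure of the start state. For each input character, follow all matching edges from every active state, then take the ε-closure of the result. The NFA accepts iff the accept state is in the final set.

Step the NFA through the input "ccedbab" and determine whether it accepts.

S₀ = ε-closure({0}) = {0}
'c' @ 1: {1,2,4}
'c' @ 2: {}  — state set empty
rest 'edbab' ignored (set empty)
after full input: {}  (accept=3 not in)

Answer: REJECT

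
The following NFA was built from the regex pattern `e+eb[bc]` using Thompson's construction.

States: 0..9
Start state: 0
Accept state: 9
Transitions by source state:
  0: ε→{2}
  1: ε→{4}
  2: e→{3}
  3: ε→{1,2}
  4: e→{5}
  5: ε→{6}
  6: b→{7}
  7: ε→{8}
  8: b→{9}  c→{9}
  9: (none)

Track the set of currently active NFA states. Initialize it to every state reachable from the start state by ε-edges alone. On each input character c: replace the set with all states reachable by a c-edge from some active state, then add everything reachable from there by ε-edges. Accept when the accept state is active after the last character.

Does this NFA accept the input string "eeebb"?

Answer: ACCEPT

Steps:
start: ε-closure({0}) = {0,2}
'e' @ 1: {1,2,3,4}
'e' @ 2: {1,2,3,4,5,6}
'e' @ 3: {1,2,3,4,5,6}
'b' @ 4: {7,8}
'b' @ 5: {9}  [accepting]
end set {9} — state 9 in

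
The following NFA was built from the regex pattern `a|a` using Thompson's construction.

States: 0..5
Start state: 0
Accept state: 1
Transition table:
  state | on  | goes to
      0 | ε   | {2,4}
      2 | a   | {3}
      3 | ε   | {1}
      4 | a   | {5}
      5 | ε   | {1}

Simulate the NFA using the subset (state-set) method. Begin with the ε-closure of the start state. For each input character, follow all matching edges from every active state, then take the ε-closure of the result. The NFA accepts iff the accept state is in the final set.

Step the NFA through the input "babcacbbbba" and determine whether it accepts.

Answer: REJECT

Derivation:
initial (ε-close {0}): {0,2,4}
'b' @ 1: {}  — dead — no transitions
rest 'abcacbbbba' ignored (set empty)
final: {}; accept 1 not in set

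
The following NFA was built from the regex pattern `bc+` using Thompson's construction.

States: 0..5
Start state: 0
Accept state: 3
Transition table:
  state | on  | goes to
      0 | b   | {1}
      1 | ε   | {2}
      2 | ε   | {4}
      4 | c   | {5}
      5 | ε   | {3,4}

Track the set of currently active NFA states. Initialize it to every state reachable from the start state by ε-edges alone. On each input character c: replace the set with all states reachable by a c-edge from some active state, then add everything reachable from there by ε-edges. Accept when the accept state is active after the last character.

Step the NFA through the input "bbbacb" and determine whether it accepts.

Answer: REJECT

Derivation:
initial (ε-close {0}): {0}
'b' @ 1: {1,2,4}
'b' @ 2: {}  — dead — no transitions
rest 'bacb' ignored (set empty)
end set {} — state 3 not in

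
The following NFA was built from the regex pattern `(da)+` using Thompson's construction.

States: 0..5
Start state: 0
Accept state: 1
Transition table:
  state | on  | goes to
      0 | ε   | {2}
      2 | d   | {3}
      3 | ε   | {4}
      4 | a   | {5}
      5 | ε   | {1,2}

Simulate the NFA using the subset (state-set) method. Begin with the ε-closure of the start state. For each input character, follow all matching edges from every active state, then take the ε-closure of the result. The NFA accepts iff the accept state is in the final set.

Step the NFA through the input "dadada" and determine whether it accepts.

initial (ε-close {0}): {0,2}
'd' @ 1: {3,4}
'a' @ 2: {1,2,5}  [accepting]
'd' @ 3: {3,4}
'a' @ 4: {1,2,5}  [accepting]
'd' @ 5: {3,4}
'a' @ 6: {1,2,5}  [accepting]
after full input: {1,2,5}  (accept=1 in)

Answer: ACCEPT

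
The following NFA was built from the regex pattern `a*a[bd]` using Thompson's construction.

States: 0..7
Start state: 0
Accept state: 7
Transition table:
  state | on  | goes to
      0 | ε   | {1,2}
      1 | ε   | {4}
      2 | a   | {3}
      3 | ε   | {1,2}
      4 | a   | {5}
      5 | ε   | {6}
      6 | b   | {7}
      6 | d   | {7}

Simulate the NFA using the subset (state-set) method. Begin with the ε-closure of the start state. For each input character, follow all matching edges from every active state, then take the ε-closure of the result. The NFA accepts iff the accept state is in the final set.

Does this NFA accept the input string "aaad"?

Answer: ACCEPT

Steps:
start: ε-closure({0}) = {0,1,2,4}
'a' @ 1: {1,2,3,4,5,6}
'a' @ 2: {1,2,3,4,5,6}
'a' @ 3: {1,2,3,4,5,6}
'd' @ 4: {7}  [accepting]
end set {7} — state 7 in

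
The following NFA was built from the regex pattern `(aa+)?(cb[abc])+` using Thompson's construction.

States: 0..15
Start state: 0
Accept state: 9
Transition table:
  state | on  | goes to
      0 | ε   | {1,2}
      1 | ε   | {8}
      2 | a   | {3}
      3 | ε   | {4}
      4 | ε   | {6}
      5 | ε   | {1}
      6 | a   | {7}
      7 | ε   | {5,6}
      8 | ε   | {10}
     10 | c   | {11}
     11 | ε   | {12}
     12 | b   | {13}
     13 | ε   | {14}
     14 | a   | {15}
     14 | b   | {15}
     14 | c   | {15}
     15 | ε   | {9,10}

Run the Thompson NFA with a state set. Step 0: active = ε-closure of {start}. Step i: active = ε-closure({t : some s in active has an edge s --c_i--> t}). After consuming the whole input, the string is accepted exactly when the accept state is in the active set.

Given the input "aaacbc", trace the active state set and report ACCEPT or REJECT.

start: ε-closure({0}) = {0,1,2,8,10}
'a' @ 1: {3,4,6}
'a' @ 2: {1,5,6,7,8,10}
'a' @ 3: {1,5,6,7,8,10}
'c' @ 4: {11,12}
'b' @ 5: {13,14}
'c' @ 6: {9,10,15}  (accept∈set)
final: {9,10,15}; accept 9 in set

Answer: ACCEPT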